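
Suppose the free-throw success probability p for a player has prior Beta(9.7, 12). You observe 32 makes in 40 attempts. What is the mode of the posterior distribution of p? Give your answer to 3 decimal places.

Prior: Beta(9.7, 12).
Data: 32 successes in 40 trials. The binomial likelihood contributes p^32(1−p)^8, so the posterior is Beta(9.7+32, 12+8) = Beta(41.7, 20).
For Beta(a, b) with a, b > 1 the mode is (a−1)/(a+b−2) = 40.7/59.7 ≈ 0.682.

p̂_MAP = 0.682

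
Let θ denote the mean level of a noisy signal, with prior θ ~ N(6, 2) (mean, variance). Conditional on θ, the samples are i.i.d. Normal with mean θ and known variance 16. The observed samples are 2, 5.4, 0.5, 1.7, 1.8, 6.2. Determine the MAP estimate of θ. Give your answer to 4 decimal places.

θ̂_MAP = 4.6857

n = 6; x̄ = (2 + 5.4 + 0.5 + 1.7 + 1.8 + 6.2)/6 = 17.6/6 = 44/15 ≈ 2.9333.
For a Normal prior and Normal likelihood with known variance, the posterior is Normal; its mode equals its mean, the precision-weighted average.
Prior precision 1/σ₀² = 1/2 = 0.5; data precision n/σ² = 6/16 = 0.375.
θ̂ = (0.5·6 + 0.375·(44/15)) / (0.5 + 0.375) = 4.1/0.875 = 164/35 ≈ 4.6857.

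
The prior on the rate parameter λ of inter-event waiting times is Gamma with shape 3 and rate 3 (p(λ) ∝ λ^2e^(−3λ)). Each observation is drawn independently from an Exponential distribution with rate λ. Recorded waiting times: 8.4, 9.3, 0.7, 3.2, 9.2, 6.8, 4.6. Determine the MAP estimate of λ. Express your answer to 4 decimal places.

λ̂_MAP = 0.1991

The Exponential(rate=λ) likelihood is ∝ λ^n e^(−λΣtᵢ). Here n = 7 and Σtᵢ = 8.4 + 9.3 + 0.7 + 3.2 + 9.2 + 6.8 + 4.6 = 42.2.
Posterior ∝ λ^2e^(−3λ) · λ^7e^(−42.2λ) = λ^9e^(−45.2λ), i.e. Gamma(10, 45.2).
Mode = (a−1)/b = 9/45.2 ≈ 0.1991.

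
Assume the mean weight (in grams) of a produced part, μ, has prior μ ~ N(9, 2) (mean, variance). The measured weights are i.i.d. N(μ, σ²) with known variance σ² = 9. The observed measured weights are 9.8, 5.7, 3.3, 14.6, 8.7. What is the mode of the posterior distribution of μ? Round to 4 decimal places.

μ̂_MAP = 8.6947

n = 5; x̄ = (9.8 + 5.7 + 3.3 + 14.6 + 8.7)/5 = 42.1/5 = 8.42.
For a Normal prior and Normal likelihood with known variance, the posterior is Normal; its mode equals its mean, the precision-weighted average.
Prior precision 1/σ₀² = 1/2 = 0.5; data precision n/σ² = 5/9.
μ̂ = (0.5·9 + (5/9)·8.42) / (0.5 + 5/9) = (413/45)/(19/18) = 826/95 ≈ 8.6947.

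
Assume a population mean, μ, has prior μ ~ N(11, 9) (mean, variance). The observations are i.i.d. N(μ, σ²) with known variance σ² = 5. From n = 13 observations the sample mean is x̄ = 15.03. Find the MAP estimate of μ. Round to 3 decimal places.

n = 13, x̄ = 15.03.
For a Normal prior and Normal likelihood with known variance, the posterior is Normal; its mode equals its mean, the precision-weighted average.
Prior precision 1/σ₀² = 1/9; data precision n/σ² = 13/5 = 2.6.
μ̂ = ((1/9)·11 + 2.6·15.03) / (1/9 + 2.6) = (181351/4500)/(122/45) = 181351/12200 ≈ 14.865.

μ̂_MAP = 14.865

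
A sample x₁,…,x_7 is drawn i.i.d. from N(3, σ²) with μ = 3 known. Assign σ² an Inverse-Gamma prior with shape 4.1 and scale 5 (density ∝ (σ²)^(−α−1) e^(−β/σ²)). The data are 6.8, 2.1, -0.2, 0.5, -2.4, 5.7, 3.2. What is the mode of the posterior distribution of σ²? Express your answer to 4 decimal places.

σ̂²_MAP = 4.5483

Sum of squared deviations about the known mean: SS = (6.8−3)² + (2.1−3)² + (-0.2−3)² + (0.5−3)² + (-2.4−3)² + (5.7−3)² + (3.2−3)² = 68.23.
The Normal likelihood contributes (σ²)^(−n/2) exp(−SS/(2σ²)), so the posterior is Inverse-Gamma(α + n/2, β + SS/2) = Inverse-Gamma(7.6, 39.115).
The mode of Inverse-Gamma(a, b) is b/(a+1) = 39.115/8.6 ≈ 4.5483.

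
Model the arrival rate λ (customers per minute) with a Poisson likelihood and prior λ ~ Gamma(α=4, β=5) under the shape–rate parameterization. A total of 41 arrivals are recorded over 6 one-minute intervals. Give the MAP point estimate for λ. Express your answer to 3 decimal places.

λ̂_MAP = 4.000

Σxᵢ = 41, n = 6.
Posterior ∝ λ^3e^(−5λ) · λ^41e^(−6λ) = λ^44e^(−11λ), i.e. Gamma(shape=45, rate=11).
The mode of a Gamma(a, b) with a ≥ 1 (shape–rate) is (a−1)/b = 44/11 ≈ 4.000.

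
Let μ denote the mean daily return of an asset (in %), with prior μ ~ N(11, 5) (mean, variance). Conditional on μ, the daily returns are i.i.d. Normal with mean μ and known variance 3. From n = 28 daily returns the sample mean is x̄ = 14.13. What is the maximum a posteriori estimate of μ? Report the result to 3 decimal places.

n = 28, x̄ = 14.13.
For a Normal prior and Normal likelihood with known variance, the posterior is Normal; its mode equals its mean, the precision-weighted average.
Prior precision 1/σ₀² = 1/5 = 0.2; data precision n/σ² = 28/3.
μ̂ = (0.2·11 + (28/3)·14.13) / (0.2 + 28/3) = 134.08/(143/15) = 10056/715 ≈ 14.064.

μ̂_MAP = 14.064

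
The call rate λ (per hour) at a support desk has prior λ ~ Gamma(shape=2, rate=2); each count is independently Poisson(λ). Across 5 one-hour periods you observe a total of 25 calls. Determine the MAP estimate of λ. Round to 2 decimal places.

Σxᵢ = 25, n = 5.
Posterior ∝ λe^(−2λ) · λ^25e^(−5λ) = λ^26e^(−7λ), i.e. Gamma(shape=27, rate=7).
The mode of a Gamma(a, b) with a ≥ 1 (shape–rate) is (a−1)/b = 26/7 ≈ 3.71.

λ̂_MAP = 3.71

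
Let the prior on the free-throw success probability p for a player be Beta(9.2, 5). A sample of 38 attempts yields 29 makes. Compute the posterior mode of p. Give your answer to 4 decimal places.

Prior: Beta(9.2, 5).
Data: 29 successes in 38 trials. The binomial likelihood contributes p^29(1−p)^9, so the posterior is Beta(9.2+29, 5+9) = Beta(38.2, 14).
For Beta(a, b) with a, b > 1 the mode is (a−1)/(a+b−2) = 37.2/50.2 ≈ 0.7410.

p̂_MAP = 0.7410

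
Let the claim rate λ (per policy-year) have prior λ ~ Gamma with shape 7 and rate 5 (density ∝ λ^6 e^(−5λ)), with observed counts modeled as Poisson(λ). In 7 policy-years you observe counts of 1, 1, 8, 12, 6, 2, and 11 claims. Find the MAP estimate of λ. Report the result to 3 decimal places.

Σxᵢ = 1+1+8+12+6+2+11 = 41, with n = 7.
Posterior ∝ λ^6e^(−5λ) · λ^41e^(−7λ) = λ^47e^(−12λ), i.e. Gamma(shape=48, rate=12).
The mode of a Gamma(a, b) with a ≥ 1 (shape–rate) is (a−1)/b = 47/12 ≈ 3.917.

λ̂_MAP = 3.917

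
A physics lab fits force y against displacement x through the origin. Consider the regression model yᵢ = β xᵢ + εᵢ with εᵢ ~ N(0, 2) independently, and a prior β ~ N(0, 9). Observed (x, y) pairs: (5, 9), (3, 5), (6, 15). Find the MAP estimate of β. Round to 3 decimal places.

β̂_MAP = 2.136

log p(β | y) = −Σ(yᵢ − βxᵢ)²/(2·2) − β²/(2·9) + const.
Setting the derivative to zero: Σxᵢ(yᵢ − βxᵢ)/2 − β/9 = 0, so β = Σxᵢyᵢ / (Σxᵢ² + σ²/τ²).
Σxᵢyᵢ = 5·9 + 3·5 + 6·15 = 150; Σxᵢ² = 70; σ²/τ² = 2/9.
β̂_MAP = 150 / (70 + 2/9) = 150/(632/9) = 675/316 ≈ 2.136.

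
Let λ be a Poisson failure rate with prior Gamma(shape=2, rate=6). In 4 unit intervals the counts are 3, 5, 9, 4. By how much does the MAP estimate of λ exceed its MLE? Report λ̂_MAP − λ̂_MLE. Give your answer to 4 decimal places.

Σxᵢ = 21. Posterior is Gamma(23, 10); MAP = (23−1)/10 = 22/10 ≈ 2.20000.
MLE = x̄ = 21/4 ≈ 5.25000.
Difference = 22/10 − 21/4 = -61/20 ≈ -3.0500.

MAP − MLE = -3.0500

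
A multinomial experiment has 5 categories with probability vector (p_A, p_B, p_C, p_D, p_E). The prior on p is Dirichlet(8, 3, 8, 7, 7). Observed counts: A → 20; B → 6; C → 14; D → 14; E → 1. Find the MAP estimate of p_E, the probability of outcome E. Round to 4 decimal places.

MAP estimate of p_E = 0.0843

The posterior is Dirichlet(αᵢ + nᵢ) = Dirichlet(28, 9, 22, 21, 8).
For a Dirichlet(a₁,…,a_K) with all aᵢ > 1, the mode has j-th component (aⱼ − 1)/(Σaᵢ − K).
Here Σaᵢ = 88 and K = 5, so p_E = (8 − 1)/(88 − 5) = 7/83 ≈ 0.0843.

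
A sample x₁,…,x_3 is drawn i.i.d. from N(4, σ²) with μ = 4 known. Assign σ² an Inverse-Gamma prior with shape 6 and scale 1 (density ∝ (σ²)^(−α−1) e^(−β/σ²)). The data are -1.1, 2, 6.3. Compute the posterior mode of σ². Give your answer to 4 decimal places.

Sum of squared deviations about the known mean: SS = (-1.1−4)² + (2−4)² + (6.3−4)² = 35.3.
The Normal likelihood contributes (σ²)^(−n/2) exp(−SS/(2σ²)), so the posterior is Inverse-Gamma(α + n/2, β + SS/2) = Inverse-Gamma(7.5, 18.65).
The mode of Inverse-Gamma(a, b) is b/(a+1) = 18.65/8.5 ≈ 2.1941.

σ̂²_MAP = 2.1941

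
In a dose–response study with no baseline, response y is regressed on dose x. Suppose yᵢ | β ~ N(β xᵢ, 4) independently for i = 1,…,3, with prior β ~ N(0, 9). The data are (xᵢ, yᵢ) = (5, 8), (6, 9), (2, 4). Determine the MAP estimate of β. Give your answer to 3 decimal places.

log p(β | y) = −Σ(yᵢ − βxᵢ)²/(2·4) − β²/(2·9) + const.
Setting the derivative to zero: Σxᵢ(yᵢ − βxᵢ)/4 − β/9 = 0, so β = Σxᵢyᵢ / (Σxᵢ² + σ²/τ²).
Σxᵢyᵢ = 5·8 + 6·9 + 2·4 = 102; Σxᵢ² = 65; σ²/τ² = 4/9.
β̂_MAP = 102 / (65 + 4/9) = 102/(589/9) = 918/589 ≈ 1.559.

β̂_MAP = 1.559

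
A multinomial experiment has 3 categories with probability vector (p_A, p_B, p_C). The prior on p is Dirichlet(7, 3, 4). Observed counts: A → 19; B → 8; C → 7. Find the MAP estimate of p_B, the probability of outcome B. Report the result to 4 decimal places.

The posterior is Dirichlet(αᵢ + nᵢ) = Dirichlet(26, 11, 11).
For a Dirichlet(a₁,…,a_K) with all aᵢ > 1, the mode has j-th component (aⱼ − 1)/(Σaᵢ − K).
Here Σaᵢ = 48 and K = 3, so p_B = (11 − 1)/(48 − 3) = 10/45 ≈ 0.2222.

MAP estimate of p_B = 0.2222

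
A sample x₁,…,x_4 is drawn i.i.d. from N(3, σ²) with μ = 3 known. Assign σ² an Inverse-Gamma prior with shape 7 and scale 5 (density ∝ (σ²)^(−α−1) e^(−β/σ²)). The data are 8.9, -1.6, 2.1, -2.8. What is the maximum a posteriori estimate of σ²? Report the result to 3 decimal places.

Sum of squared deviations about the known mean: SS = (8.9−3)² + (-1.6−3)² + (2.1−3)² + (-2.8−3)² = 90.42.
The Normal likelihood contributes (σ²)^(−n/2) exp(−SS/(2σ²)), so the posterior is Inverse-Gamma(α + n/2, β + SS/2) = Inverse-Gamma(9, 50.21).
The mode of Inverse-Gamma(a, b) is b/(a+1) = 50.21/10 ≈ 5.021.

σ̂²_MAP = 5.021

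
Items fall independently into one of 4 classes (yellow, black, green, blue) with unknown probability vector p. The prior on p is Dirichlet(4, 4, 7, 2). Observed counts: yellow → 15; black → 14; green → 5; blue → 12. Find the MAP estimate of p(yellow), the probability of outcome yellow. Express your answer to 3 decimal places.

The posterior is Dirichlet(αᵢ + nᵢ) = Dirichlet(19, 18, 12, 14).
For a Dirichlet(a₁,…,a_K) with all aᵢ > 1, the mode has j-th component (aⱼ − 1)/(Σaᵢ − K).
Here Σaᵢ = 63 and K = 4, so p(yellow) = (19 − 1)/(63 − 4) = 18/59 ≈ 0.305.

MAP estimate of p(yellow) = 0.305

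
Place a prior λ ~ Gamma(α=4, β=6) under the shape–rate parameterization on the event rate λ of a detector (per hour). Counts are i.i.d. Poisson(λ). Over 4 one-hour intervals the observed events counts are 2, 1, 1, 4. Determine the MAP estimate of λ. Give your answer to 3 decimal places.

Σxᵢ = 2+1+1+4 = 8, with n = 4.
Posterior ∝ λ^3e^(−6λ) · λ^8e^(−4λ) = λ^11e^(−10λ), i.e. Gamma(shape=12, rate=10).
The mode of a Gamma(a, b) with a ≥ 1 (shape–rate) is (a−1)/b = 11/10 ≈ 1.100.

λ̂_MAP = 1.100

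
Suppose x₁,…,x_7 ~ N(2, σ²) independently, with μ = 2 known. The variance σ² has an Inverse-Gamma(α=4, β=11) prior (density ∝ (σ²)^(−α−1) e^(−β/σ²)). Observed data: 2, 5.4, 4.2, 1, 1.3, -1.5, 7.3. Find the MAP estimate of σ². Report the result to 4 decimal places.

σ̂²_MAP = 4.7194

Sum of squared deviations about the known mean: SS = (2−2)² + (5.4−2)² + (4.2−2)² + (1−2)² + (1.3−2)² + (-1.5−2)² + (7.3−2)² = 58.23.
The Normal likelihood contributes (σ²)^(−n/2) exp(−SS/(2σ²)), so the posterior is Inverse-Gamma(α + n/2, β + SS/2) = Inverse-Gamma(7.5, 40.115).
The mode of Inverse-Gamma(a, b) is b/(a+1) = 40.115/8.5 ≈ 4.7194.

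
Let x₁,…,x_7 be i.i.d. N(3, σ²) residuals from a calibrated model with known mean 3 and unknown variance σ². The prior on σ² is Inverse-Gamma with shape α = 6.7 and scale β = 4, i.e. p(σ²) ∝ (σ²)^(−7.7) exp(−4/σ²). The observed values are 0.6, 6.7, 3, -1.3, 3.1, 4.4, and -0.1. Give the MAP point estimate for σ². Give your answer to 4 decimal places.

σ̂²_MAP = 2.5679

Sum of squared deviations about the known mean: SS = (0.6−3)² + (6.7−3)² + (3−3)² + (-1.3−3)² + (3.1−3)² + (4.4−3)² + (-0.1−3)² = 49.52.
The Normal likelihood contributes (σ²)^(−n/2) exp(−SS/(2σ²)), so the posterior is Inverse-Gamma(α + n/2, β + SS/2) = Inverse-Gamma(10.2, 28.76).
The mode of Inverse-Gamma(a, b) is b/(a+1) = 28.76/11.2 ≈ 2.5679.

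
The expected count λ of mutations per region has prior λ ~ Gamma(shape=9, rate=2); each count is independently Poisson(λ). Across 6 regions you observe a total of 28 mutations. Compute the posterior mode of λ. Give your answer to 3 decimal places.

λ̂_MAP = 4.500

Σxᵢ = 28, n = 6.
Posterior ∝ λ^8e^(−2λ) · λ^28e^(−6λ) = λ^36e^(−8λ), i.e. Gamma(shape=37, rate=8).
The mode of a Gamma(a, b) with a ≥ 1 (shape–rate) is (a−1)/b = 36/8 ≈ 4.500.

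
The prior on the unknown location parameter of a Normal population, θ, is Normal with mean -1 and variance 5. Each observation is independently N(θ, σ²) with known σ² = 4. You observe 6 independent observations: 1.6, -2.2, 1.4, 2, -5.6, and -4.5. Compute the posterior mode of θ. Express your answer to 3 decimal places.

n = 6; x̄ = (1.6 + (-2.2) + 1.4 + 2 + (-5.6) + (-4.5))/6 = -7.3/6 = -73/60 ≈ -1.2167.
For a Normal prior and Normal likelihood with known variance, the posterior is Normal; its mode equals its mean, the precision-weighted average.
Prior precision 1/σ₀² = 1/5 = 0.2; data precision n/σ² = 6/4 = 1.5.
θ̂ = (0.2·(-1) + 1.5·(-73/60)) / (0.2 + 1.5) = (-2.025)/1.7 = -81/68 ≈ -1.191.

θ̂_MAP = -1.191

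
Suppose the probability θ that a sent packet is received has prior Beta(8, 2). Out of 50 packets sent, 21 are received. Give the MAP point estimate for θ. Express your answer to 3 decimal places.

Prior: Beta(8, 2).
Data: 21 successes in 50 trials. The binomial likelihood contributes θ^21(1−θ)^29, so the posterior is Beta(8+21, 2+29) = Beta(29, 31).
For Beta(a, b) with a, b > 1 the mode is (a−1)/(a+b−2) = 28/58 ≈ 0.483.

θ̂_MAP = 0.483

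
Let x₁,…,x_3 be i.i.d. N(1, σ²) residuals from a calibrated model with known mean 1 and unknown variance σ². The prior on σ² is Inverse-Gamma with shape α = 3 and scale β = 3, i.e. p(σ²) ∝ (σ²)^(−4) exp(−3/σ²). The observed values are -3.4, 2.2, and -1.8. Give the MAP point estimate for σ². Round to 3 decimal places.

σ̂²_MAP = 3.149

Sum of squared deviations about the known mean: SS = (-3.4−1)² + (2.2−1)² + (-1.8−1)² = 28.64.
The Normal likelihood contributes (σ²)^(−n/2) exp(−SS/(2σ²)), so the posterior is Inverse-Gamma(α + n/2, β + SS/2) = Inverse-Gamma(4.5, 17.32).
The mode of Inverse-Gamma(a, b) is b/(a+1) = 17.32/5.5 ≈ 3.149.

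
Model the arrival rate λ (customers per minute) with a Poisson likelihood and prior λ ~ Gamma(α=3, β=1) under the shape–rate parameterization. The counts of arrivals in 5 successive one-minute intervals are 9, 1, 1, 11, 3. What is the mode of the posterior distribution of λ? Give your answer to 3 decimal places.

λ̂_MAP = 4.500

Σxᵢ = 9+1+1+11+3 = 25, with n = 5.
Posterior ∝ λ^2e^(−1λ) · λ^25e^(−5λ) = λ^27e^(−6λ), i.e. Gamma(shape=28, rate=6).
The mode of a Gamma(a, b) with a ≥ 1 (shape–rate) is (a−1)/b = 27/6 ≈ 4.500.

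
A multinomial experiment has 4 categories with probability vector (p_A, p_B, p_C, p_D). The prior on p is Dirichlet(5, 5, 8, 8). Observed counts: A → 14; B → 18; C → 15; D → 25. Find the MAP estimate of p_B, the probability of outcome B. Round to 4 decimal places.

MAP estimate of p_B = 0.2340

The posterior is Dirichlet(αᵢ + nᵢ) = Dirichlet(19, 23, 23, 33).
For a Dirichlet(a₁,…,a_K) with all aᵢ > 1, the mode has j-th component (aⱼ − 1)/(Σaᵢ − K).
Here Σaᵢ = 98 and K = 4, so p_B = (23 − 1)/(98 − 4) = 22/94 ≈ 0.2340.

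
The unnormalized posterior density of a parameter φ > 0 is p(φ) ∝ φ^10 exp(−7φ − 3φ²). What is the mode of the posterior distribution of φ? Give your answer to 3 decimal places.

ℓ'(φ) = 10/φ − 7 − 6φ. Setting this to zero and multiplying by φ: 6φ² + 7φ − 10 = 0.
φ = (−7 + √(7² + 4·6·10)) / (2·6) = (−7 + √289) / 12 = (−7 + 17)/12 = 5/6.
ℓ''(φ) = −10/φ² − 6 < 0, confirming a maximum.

φ̂_MAP = 0.833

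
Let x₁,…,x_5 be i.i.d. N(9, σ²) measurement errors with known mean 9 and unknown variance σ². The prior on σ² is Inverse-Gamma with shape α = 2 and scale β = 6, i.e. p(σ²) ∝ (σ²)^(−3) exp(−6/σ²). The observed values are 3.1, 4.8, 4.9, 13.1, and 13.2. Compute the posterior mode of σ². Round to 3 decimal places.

Sum of squared deviations about the known mean: SS = (3.1−9)² + (4.8−9)² + (4.9−9)² + (13.1−9)² + (13.2−9)² = 103.71.
The Normal likelihood contributes (σ²)^(−n/2) exp(−SS/(2σ²)), so the posterior is Inverse-Gamma(α + n/2, β + SS/2) = Inverse-Gamma(4.5, 57.855).
The mode of Inverse-Gamma(a, b) is b/(a+1) = 57.855/5.5 ≈ 10.519.

σ̂²_MAP = 10.519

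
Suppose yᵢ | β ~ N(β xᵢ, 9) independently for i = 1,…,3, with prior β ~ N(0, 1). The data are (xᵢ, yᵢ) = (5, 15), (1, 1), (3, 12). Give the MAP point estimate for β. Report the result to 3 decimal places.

log p(β | y) = −Σ(yᵢ − βxᵢ)²/(2·9) − β²/(2·1) + const.
Setting the derivative to zero: Σxᵢ(yᵢ − βxᵢ)/9 − β/1 = 0, so β = Σxᵢyᵢ / (Σxᵢ² + σ²/τ²).
Σxᵢyᵢ = 5·15 + 1·1 + 3·12 = 112; Σxᵢ² = 35; σ²/τ² = 9.
β̂_MAP = 112 / (35 + 9) = 112/44 ≈ 2.545.

β̂_MAP = 2.545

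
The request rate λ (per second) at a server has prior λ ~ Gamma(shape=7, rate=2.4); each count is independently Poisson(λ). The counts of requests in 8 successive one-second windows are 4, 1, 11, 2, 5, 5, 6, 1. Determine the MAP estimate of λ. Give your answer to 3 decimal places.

λ̂_MAP = 3.942

Σxᵢ = 4+1+11+2+5+5+6+1 = 35, with n = 8.
Posterior ∝ λ^6e^(−2.4λ) · λ^35e^(−8λ) = λ^41e^(−10.4λ), i.e. Gamma(shape=42, rate=10.4).
The mode of a Gamma(a, b) with a ≥ 1 (shape–rate) is (a−1)/b = 41/10.4 ≈ 3.942.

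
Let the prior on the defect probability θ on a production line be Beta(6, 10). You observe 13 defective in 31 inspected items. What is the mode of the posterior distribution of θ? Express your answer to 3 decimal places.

θ̂_MAP = 0.400

Prior: Beta(6, 10).
Data: 13 successes in 31 trials. The binomial likelihood contributes θ^13(1−θ)^18, so the posterior is Beta(6+13, 10+18) = Beta(19, 28).
For Beta(a, b) with a, b > 1 the mode is (a−1)/(a+b−2) = 18/45 ≈ 0.400.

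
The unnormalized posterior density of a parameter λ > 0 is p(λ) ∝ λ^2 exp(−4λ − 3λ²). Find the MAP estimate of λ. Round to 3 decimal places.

ℓ'(λ) = 2/λ − 4 − 6λ. Setting this to zero and multiplying by λ: 6λ² + 4λ − 2 = 0.
λ = (−4 + √(4² + 4·6·2)) / (2·6) = (−4 + √64) / 12 = (−4 + 8)/12 = 1/3.
ℓ''(λ) = −2/λ² − 6 < 0, confirming a maximum.

λ̂_MAP = 0.333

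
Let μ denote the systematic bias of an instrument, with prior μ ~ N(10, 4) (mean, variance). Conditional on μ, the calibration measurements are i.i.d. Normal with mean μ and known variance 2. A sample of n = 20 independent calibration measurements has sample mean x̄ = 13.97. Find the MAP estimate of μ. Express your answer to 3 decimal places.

n = 20, x̄ = 13.97.
For a Normal prior and Normal likelihood with known variance, the posterior is Normal; its mode equals its mean, the precision-weighted average.
Prior precision 1/σ₀² = 1/4 = 0.25; data precision n/σ² = 20/2 = 10.
μ̂ = (0.25·10 + 10·13.97) / (0.25 + 10) = 142.2/10.25 = 2844/205 ≈ 13.873.

μ̂_MAP = 13.873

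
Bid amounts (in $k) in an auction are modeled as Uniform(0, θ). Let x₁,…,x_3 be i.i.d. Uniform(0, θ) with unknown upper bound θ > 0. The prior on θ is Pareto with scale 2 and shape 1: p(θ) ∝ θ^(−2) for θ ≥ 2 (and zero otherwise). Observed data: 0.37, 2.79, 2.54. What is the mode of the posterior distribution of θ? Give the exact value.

θ̂_MAP = 2.79

The Uniform(0, θ) likelihood is θ^(−n) for θ ≥ max(xᵢ), zero otherwise. Here max(xᵢ) = 2.79.
Posterior ∝ θ^(−2) · θ^(−3) = θ^(−5) on θ ≥ max(2, 2.79) = 2.79.
This density is strictly decreasing in θ, so the posterior mode lies at the lower boundary of the support.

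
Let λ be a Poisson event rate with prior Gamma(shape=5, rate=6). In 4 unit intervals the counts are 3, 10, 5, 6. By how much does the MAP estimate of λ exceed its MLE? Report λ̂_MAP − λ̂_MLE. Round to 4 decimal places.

MAP − MLE = -3.2000

Σxᵢ = 24. Posterior is Gamma(29, 10); MAP = (29−1)/10 = 28/10 ≈ 2.80000.
MLE = x̄ = 24/4 ≈ 6.00000.
Difference = 28/10 − 24/4 = -16/5 ≈ -3.2000.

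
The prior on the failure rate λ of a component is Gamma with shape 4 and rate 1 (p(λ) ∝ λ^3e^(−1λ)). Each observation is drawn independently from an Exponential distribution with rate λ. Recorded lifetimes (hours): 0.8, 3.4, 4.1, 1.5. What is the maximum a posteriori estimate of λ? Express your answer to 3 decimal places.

λ̂_MAP = 0.648

The Exponential(rate=λ) likelihood is ∝ λ^n e^(−λΣtᵢ). Here n = 4 and Σtᵢ = 0.8 + 3.4 + 4.1 + 1.5 = 9.8.
Posterior ∝ λ^3e^(−1λ) · λ^4e^(−9.8λ) = λ^7e^(−10.8λ), i.e. Gamma(8, 10.8).
Mode = (a−1)/b = 7/10.8 ≈ 0.648.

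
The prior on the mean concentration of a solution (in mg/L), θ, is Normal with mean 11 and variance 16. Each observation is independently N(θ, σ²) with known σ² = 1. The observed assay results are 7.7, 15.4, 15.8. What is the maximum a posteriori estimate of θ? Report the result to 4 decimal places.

n = 3; x̄ = (7.7 + 15.4 + 15.8)/3 = 38.9/3 = 389/30 ≈ 12.9667.
For a Normal prior and Normal likelihood with known variance, the posterior is Normal; its mode equals its mean, the precision-weighted average.
Prior precision 1/σ₀² = 1/16 = 0.0625; data precision n/σ² = 3/1 = 3.
θ̂ = (0.0625·11 + 3·(389/30)) / (0.0625 + 3) = 39.5875/3.0625 = 3167/245 ≈ 12.9265.

θ̂_MAP = 12.9265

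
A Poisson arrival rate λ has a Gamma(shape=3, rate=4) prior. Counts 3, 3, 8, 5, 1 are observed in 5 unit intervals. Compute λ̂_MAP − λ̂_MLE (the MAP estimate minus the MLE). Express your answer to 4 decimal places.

Σxᵢ = 20. Posterior is Gamma(23, 9); MAP = (23−1)/9 = 22/9 ≈ 2.44444.
MLE = x̄ = 20/5 ≈ 4.00000.
Difference = 22/9 − 20/5 = -14/9 ≈ -1.5556.

MAP − MLE = -1.5556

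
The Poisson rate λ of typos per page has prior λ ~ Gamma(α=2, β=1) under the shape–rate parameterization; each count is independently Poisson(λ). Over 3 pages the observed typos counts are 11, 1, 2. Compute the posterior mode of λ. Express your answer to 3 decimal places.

λ̂_MAP = 3.750

Σxᵢ = 11+1+2 = 14, with n = 3.
Posterior ∝ λe^(−1λ) · λ^14e^(−3λ) = λ^15e^(−4λ), i.e. Gamma(shape=16, rate=4).
The mode of a Gamma(a, b) with a ≥ 1 (shape–rate) is (a−1)/b = 15/4 ≈ 3.750.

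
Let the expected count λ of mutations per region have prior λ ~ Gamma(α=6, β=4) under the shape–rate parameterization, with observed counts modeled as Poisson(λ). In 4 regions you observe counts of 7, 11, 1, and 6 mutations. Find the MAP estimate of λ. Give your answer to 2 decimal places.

λ̂_MAP = 3.75

Σxᵢ = 7+11+1+6 = 25, with n = 4.
Posterior ∝ λ^5e^(−4λ) · λ^25e^(−4λ) = λ^30e^(−8λ), i.e. Gamma(shape=31, rate=8).
The mode of a Gamma(a, b) with a ≥ 1 (shape–rate) is (a−1)/b = 30/8 ≈ 3.75.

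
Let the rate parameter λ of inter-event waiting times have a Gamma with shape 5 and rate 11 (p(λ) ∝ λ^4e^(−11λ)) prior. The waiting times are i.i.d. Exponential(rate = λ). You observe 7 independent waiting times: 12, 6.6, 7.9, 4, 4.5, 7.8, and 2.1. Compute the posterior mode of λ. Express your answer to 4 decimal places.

The Exponential(rate=λ) likelihood is ∝ λ^n e^(−λΣtᵢ). Here n = 7 and Σtᵢ = 12 + 6.6 + 7.9 + 4 + 4.5 + 7.8 + 2.1 = 44.9.
Posterior ∝ λ^4e^(−11λ) · λ^7e^(−44.9λ) = λ^11e^(−55.9λ), i.e. Gamma(12, 55.9).
Mode = (a−1)/b = 11/55.9 ≈ 0.1968.

λ̂_MAP = 0.1968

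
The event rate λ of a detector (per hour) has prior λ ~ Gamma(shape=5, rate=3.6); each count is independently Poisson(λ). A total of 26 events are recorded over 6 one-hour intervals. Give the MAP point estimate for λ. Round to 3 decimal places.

Σxᵢ = 26, n = 6.
Posterior ∝ λ^4e^(−3.6λ) · λ^26e^(−6λ) = λ^30e^(−9.6λ), i.e. Gamma(shape=31, rate=9.6).
The mode of a Gamma(a, b) with a ≥ 1 (shape–rate) is (a−1)/b = 30/9.6 ≈ 3.125.

λ̂_MAP = 3.125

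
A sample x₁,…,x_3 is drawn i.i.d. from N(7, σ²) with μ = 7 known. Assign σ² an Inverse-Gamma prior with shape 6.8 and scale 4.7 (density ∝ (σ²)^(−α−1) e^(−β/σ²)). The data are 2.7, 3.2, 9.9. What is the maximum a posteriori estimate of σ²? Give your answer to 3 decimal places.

σ̂²_MAP = 2.728

Sum of squared deviations about the known mean: SS = (2.7−7)² + (3.2−7)² + (9.9−7)² = 41.34.
The Normal likelihood contributes (σ²)^(−n/2) exp(−SS/(2σ²)), so the posterior is Inverse-Gamma(α + n/2, β + SS/2) = Inverse-Gamma(8.3, 25.37).
The mode of Inverse-Gamma(a, b) is b/(a+1) = 25.37/9.3 ≈ 2.728.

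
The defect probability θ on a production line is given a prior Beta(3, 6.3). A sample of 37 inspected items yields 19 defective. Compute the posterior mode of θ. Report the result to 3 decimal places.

Prior: Beta(3, 6.3).
Data: 19 successes in 37 trials. The binomial likelihood contributes θ^19(1−θ)^18, so the posterior is Beta(3+19, 6.3+18) = Beta(22, 24.3).
For Beta(a, b) with a, b > 1 the mode is (a−1)/(a+b−2) = 21/44.3 ≈ 0.474.

θ̂_MAP = 0.474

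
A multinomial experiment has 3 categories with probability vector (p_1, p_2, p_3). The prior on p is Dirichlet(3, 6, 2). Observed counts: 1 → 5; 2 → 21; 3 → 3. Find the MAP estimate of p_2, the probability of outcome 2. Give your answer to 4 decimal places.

The posterior is Dirichlet(αᵢ + nᵢ) = Dirichlet(8, 27, 5).
For a Dirichlet(a₁,…,a_K) with all aᵢ > 1, the mode has j-th component (aⱼ − 1)/(Σaᵢ − K).
Here Σaᵢ = 40 and K = 3, so p_2 = (27 − 1)/(40 − 3) = 26/37 ≈ 0.7027.

MAP estimate: 0.7027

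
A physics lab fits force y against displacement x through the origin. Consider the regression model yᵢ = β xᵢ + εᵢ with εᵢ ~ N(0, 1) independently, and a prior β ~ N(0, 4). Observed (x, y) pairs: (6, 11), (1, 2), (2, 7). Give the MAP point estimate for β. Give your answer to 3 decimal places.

β̂_MAP = 1.988

log p(β | y) = −Σ(yᵢ − βxᵢ)²/(2·1) − β²/(2·4) + const.
Setting the derivative to zero: Σxᵢ(yᵢ − βxᵢ)/1 − β/4 = 0, so β = Σxᵢyᵢ / (Σxᵢ² + σ²/τ²).
Σxᵢyᵢ = 6·11 + 1·2 + 2·7 = 82; Σxᵢ² = 41; σ²/τ² = 0.25.
β̂_MAP = 82 / (41 + 0.25) = 82/41.25 ≈ 1.988.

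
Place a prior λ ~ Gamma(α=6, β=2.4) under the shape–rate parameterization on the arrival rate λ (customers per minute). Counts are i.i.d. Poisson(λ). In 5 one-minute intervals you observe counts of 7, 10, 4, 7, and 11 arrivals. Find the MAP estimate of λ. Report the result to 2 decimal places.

Σxᵢ = 7+10+4+7+11 = 39, with n = 5.
Posterior ∝ λ^5e^(−2.4λ) · λ^39e^(−5λ) = λ^44e^(−7.4λ), i.e. Gamma(shape=45, rate=7.4).
The mode of a Gamma(a, b) with a ≥ 1 (shape–rate) is (a−1)/b = 44/7.4 ≈ 5.95.

λ̂_MAP = 5.95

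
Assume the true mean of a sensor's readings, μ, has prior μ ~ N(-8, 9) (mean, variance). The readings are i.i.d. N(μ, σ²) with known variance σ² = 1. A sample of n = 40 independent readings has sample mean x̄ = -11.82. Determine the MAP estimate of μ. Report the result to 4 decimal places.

μ̂_MAP = -11.8094

n = 40, x̄ = -11.82.
For a Normal prior and Normal likelihood with known variance, the posterior is Normal; its mode equals its mean, the precision-weighted average.
Prior precision 1/σ₀² = 1/9; data precision n/σ² = 40/1 = 40.
μ̂ = ((1/9)·(-8) + 40·(-11.82)) / (1/9 + 40) = (-21316/45)/(361/9) = -21316/1805 ≈ -11.8094.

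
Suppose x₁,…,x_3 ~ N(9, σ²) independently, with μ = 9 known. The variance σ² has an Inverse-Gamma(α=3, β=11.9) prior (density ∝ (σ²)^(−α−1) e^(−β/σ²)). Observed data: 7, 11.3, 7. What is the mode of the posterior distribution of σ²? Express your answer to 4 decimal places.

σ̂²_MAP = 3.3718

Sum of squared deviations about the known mean: SS = (7−9)² + (11.3−9)² + (7−9)² = 13.29.
The Normal likelihood contributes (σ²)^(−n/2) exp(−SS/(2σ²)), so the posterior is Inverse-Gamma(α + n/2, β + SS/2) = Inverse-Gamma(4.5, 18.545).
The mode of Inverse-Gamma(a, b) is b/(a+1) = 18.545/5.5 ≈ 3.3718.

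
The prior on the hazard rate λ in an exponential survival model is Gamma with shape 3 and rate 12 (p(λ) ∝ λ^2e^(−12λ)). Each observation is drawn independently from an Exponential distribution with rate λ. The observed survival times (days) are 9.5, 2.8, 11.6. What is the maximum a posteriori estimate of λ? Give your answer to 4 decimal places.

λ̂_MAP = 0.1393

The Exponential(rate=λ) likelihood is ∝ λ^n e^(−λΣtᵢ). Here n = 3 and Σtᵢ = 9.5 + 2.8 + 11.6 = 23.9.
Posterior ∝ λ^2e^(−12λ) · λ^3e^(−23.9λ) = λ^5e^(−35.9λ), i.e. Gamma(6, 35.9).
Mode = (a−1)/b = 5/35.9 ≈ 0.1393.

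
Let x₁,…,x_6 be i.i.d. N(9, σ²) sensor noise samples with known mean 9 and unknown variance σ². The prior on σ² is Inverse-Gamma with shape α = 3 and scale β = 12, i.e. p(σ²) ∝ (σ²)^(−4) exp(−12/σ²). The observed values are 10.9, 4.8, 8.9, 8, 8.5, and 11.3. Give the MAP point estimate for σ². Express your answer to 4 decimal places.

σ̂²_MAP = 3.7000

Sum of squared deviations about the known mean: SS = (10.9−9)² + (4.8−9)² + (8.9−9)² + (8−9)² + (8.5−9)² + (11.3−9)² = 27.8.
The Normal likelihood contributes (σ²)^(−n/2) exp(−SS/(2σ²)), so the posterior is Inverse-Gamma(α + n/2, β + SS/2) = Inverse-Gamma(6, 25.9).
The mode of Inverse-Gamma(a, b) is b/(a+1) = 25.9/7 ≈ 3.7000.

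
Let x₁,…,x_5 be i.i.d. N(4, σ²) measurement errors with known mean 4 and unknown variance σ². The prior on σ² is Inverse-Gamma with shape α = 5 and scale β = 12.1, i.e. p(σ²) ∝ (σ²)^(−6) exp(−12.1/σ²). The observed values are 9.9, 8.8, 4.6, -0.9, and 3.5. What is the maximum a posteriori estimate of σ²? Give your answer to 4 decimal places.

Sum of squared deviations about the known mean: SS = (9.9−4)² + (8.8−4)² + (4.6−4)² + (-0.9−4)² + (3.5−4)² = 82.47.
The Normal likelihood contributes (σ²)^(−n/2) exp(−SS/(2σ²)), so the posterior is Inverse-Gamma(α + n/2, β + SS/2) = Inverse-Gamma(7.5, 53.335).
The mode of Inverse-Gamma(a, b) is b/(a+1) = 53.335/8.5 ≈ 6.2747.

σ̂²_MAP = 6.2747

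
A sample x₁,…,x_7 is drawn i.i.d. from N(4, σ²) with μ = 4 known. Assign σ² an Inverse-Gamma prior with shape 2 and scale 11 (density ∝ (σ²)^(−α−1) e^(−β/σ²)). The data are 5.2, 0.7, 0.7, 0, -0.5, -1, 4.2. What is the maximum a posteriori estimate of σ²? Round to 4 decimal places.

σ̂²_MAP = 8.1931

Sum of squared deviations about the known mean: SS = (5.2−4)² + (0.7−4)² + (0.7−4)² + (0−4)² + (-0.5−4)² + (-1−4)² + (4.2−4)² = 84.51.
The Normal likelihood contributes (σ²)^(−n/2) exp(−SS/(2σ²)), so the posterior is Inverse-Gamma(α + n/2, β + SS/2) = Inverse-Gamma(5.5, 53.255).
The mode of Inverse-Gamma(a, b) is b/(a+1) = 53.255/6.5 ≈ 8.1931.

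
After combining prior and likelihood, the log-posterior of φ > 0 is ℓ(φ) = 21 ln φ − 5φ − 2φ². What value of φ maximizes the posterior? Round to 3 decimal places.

ℓ'(φ) = 21/φ − 5 − 4φ. Setting this to zero and multiplying by φ: 4φ² + 5φ − 21 = 0.
φ = (−5 + √(5² + 4·4·21)) / (2·4) = (−5 + √361) / 8 = (−5 + 19)/8 = 7/4.
ℓ''(φ) = −21/φ² − 4 < 0, confirming a maximum.

φ̂_MAP = 1.750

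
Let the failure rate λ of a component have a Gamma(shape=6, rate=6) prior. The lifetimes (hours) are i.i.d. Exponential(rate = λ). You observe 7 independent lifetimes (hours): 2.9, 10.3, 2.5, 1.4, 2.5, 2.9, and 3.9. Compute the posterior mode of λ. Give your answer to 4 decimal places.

The Exponential(rate=λ) likelihood is ∝ λ^n e^(−λΣtᵢ). Here n = 7 and Σtᵢ = 2.9 + 10.3 + 2.5 + 1.4 + 2.5 + 2.9 + 3.9 = 26.4.
Posterior ∝ λ^5e^(−6λ) · λ^7e^(−26.4λ) = λ^12e^(−32.4λ), i.e. Gamma(13, 32.4).
Mode = (a−1)/b = 12/32.4 ≈ 0.3704.

λ̂_MAP = 0.3704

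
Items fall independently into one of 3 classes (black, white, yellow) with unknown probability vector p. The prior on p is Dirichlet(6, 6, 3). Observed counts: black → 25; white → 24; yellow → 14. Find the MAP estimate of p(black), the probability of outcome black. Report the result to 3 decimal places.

The posterior is Dirichlet(αᵢ + nᵢ) = Dirichlet(31, 30, 17).
For a Dirichlet(a₁,…,a_K) with all aᵢ > 1, the mode has j-th component (aⱼ − 1)/(Σaᵢ − K).
Here Σaᵢ = 78 and K = 3, so p(black) = (31 − 1)/(78 − 3) = 30/75 ≈ 0.400.

MAP estimate of p(black) = 0.400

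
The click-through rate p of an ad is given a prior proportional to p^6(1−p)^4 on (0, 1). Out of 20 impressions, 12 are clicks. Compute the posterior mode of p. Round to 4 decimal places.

The prior density ∝ p^6(1−p)^4 is the kernel of Beta(7, 5).
Data: 12 successes in 20 trials. The binomial likelihood contributes p^12(1−p)^8, so the posterior is Beta(7+12, 5+8) = Beta(19, 13).
For Beta(a, b) with a, b > 1 the mode is (a−1)/(a+b−2) = 18/30 ≈ 0.6000.

p̂_MAP = 0.6000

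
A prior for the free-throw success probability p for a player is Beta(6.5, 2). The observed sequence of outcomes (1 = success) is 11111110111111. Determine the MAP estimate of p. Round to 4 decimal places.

p̂_MAP = 0.9024

Prior: Beta(6.5, 2).
Data: 13 successes in 14 trials (from the sequence). The binomial likelihood contributes p^13(1−p)^1, so the posterior is Beta(6.5+13, 2+1) = Beta(19.5, 3).
For Beta(a, b) with a, b > 1 the mode is (a−1)/(a+b−2) = 18.5/20.5 ≈ 0.9024.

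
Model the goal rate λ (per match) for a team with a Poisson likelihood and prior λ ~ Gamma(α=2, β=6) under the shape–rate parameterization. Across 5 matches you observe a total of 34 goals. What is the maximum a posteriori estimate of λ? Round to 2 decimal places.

Σxᵢ = 34, n = 5.
Posterior ∝ λe^(−6λ) · λ^34e^(−5λ) = λ^35e^(−11λ), i.e. Gamma(shape=36, rate=11).
The mode of a Gamma(a, b) with a ≥ 1 (shape–rate) is (a−1)/b = 35/11 ≈ 3.18.

λ̂_MAP = 3.18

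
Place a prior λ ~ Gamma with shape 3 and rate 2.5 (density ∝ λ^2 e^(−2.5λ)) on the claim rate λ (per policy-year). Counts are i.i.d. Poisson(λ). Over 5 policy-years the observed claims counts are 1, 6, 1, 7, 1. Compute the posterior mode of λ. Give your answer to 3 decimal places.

Σxᵢ = 1+6+1+7+1 = 16, with n = 5.
Posterior ∝ λ^2e^(−2.5λ) · λ^16e^(−5λ) = λ^18e^(−7.5λ), i.e. Gamma(shape=19, rate=7.5).
The mode of a Gamma(a, b) with a ≥ 1 (shape–rate) is (a−1)/b = 18/7.5 ≈ 2.400.

λ̂_MAP = 2.400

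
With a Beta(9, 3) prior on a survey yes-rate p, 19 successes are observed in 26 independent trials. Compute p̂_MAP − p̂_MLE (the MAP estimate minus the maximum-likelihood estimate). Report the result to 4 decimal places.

MAP − MLE = 0.0192

Posterior is Beta(28, 10); MAP = (28−1)/(38−2) = 27/36 ≈ 0.75000.
MLE ignores the prior: p̂_MLE = k/n = 19/26 ≈ 0.73077.
Difference = 27/36 − 19/26 = 1/52 ≈ 0.0192.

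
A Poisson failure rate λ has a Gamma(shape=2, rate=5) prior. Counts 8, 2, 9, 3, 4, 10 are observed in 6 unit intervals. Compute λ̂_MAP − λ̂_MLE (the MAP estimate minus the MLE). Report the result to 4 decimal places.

MAP − MLE = -2.6364

Σxᵢ = 36. Posterior is Gamma(38, 11); MAP = (38−1)/11 = 37/11 ≈ 3.36364.
MLE = x̄ = 36/6 ≈ 6.00000.
Difference = 37/11 − 36/6 = -29/11 ≈ -2.6364.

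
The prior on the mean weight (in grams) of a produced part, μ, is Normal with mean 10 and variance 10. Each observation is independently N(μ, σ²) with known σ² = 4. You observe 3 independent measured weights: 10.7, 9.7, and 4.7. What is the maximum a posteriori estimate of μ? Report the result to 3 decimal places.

n = 3; x̄ = (10.7 + 9.7 + 4.7)/3 = 25.1/3 = 251/30 ≈ 8.3667.
For a Normal prior and Normal likelihood with known variance, the posterior is Normal; its mode equals its mean, the precision-weighted average.
Prior precision 1/σ₀² = 1/10 = 0.1; data precision n/σ² = 3/4 = 0.75.
μ̂ = (0.1·10 + 0.75·(251/30)) / (0.1 + 0.75) = 7.275/0.85 = 291/34 ≈ 8.559.

μ̂_MAP = 8.559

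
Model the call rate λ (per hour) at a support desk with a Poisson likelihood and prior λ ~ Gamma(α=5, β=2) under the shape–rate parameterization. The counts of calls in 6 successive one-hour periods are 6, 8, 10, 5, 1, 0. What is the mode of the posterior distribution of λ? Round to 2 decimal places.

Σxᵢ = 6+8+10+5+1+0 = 30, with n = 6.
Posterior ∝ λ^4e^(−2λ) · λ^30e^(−6λ) = λ^34e^(−8λ), i.e. Gamma(shape=35, rate=8).
The mode of a Gamma(a, b) with a ≥ 1 (shape–rate) is (a−1)/b = 34/8 ≈ 4.25.

λ̂_MAP = 4.25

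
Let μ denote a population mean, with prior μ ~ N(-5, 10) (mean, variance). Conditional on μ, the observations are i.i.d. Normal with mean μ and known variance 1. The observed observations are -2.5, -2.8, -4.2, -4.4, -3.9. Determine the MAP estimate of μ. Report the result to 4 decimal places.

μ̂_MAP = -3.5882

n = 5; x̄ = ((-2.5) + (-2.8) + (-4.2) + (-4.4) + (-3.9))/5 = -17.8/5 = -3.56.
For a Normal prior and Normal likelihood with known variance, the posterior is Normal; its mode equals its mean, the precision-weighted average.
Prior precision 1/σ₀² = 1/10 = 0.1; data precision n/σ² = 5/1 = 5.
μ̂ = (0.1·(-5) + 5·(-3.56)) / (0.1 + 5) = (-18.3)/5.1 = -61/17 ≈ -3.5882.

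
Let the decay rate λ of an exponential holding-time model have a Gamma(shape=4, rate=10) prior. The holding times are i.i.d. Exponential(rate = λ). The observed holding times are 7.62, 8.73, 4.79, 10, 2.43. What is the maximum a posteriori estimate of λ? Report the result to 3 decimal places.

λ̂_MAP = 0.184

The Exponential(rate=λ) likelihood is ∝ λ^n e^(−λΣtᵢ). Here n = 5 and Σtᵢ = 7.62 + 8.73 + 4.79 + 10 + 2.43 = 33.57.
Posterior ∝ λ^3e^(−10λ) · λ^5e^(−33.57λ) = λ^8e^(−43.57λ), i.e. Gamma(9, 43.57).
Mode = (a−1)/b = 8/43.57 ≈ 0.184.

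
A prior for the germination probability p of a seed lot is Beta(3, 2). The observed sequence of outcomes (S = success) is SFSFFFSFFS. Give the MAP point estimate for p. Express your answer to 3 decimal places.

p̂_MAP = 0.462

Prior: Beta(3, 2).
Data: 4 successes in 10 trials (from the sequence). The binomial likelihood contributes p^4(1−p)^6, so the posterior is Beta(3+4, 2+6) = Beta(7, 8).
For Beta(a, b) with a, b > 1 the mode is (a−1)/(a+b−2) = 6/13 ≈ 0.462.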